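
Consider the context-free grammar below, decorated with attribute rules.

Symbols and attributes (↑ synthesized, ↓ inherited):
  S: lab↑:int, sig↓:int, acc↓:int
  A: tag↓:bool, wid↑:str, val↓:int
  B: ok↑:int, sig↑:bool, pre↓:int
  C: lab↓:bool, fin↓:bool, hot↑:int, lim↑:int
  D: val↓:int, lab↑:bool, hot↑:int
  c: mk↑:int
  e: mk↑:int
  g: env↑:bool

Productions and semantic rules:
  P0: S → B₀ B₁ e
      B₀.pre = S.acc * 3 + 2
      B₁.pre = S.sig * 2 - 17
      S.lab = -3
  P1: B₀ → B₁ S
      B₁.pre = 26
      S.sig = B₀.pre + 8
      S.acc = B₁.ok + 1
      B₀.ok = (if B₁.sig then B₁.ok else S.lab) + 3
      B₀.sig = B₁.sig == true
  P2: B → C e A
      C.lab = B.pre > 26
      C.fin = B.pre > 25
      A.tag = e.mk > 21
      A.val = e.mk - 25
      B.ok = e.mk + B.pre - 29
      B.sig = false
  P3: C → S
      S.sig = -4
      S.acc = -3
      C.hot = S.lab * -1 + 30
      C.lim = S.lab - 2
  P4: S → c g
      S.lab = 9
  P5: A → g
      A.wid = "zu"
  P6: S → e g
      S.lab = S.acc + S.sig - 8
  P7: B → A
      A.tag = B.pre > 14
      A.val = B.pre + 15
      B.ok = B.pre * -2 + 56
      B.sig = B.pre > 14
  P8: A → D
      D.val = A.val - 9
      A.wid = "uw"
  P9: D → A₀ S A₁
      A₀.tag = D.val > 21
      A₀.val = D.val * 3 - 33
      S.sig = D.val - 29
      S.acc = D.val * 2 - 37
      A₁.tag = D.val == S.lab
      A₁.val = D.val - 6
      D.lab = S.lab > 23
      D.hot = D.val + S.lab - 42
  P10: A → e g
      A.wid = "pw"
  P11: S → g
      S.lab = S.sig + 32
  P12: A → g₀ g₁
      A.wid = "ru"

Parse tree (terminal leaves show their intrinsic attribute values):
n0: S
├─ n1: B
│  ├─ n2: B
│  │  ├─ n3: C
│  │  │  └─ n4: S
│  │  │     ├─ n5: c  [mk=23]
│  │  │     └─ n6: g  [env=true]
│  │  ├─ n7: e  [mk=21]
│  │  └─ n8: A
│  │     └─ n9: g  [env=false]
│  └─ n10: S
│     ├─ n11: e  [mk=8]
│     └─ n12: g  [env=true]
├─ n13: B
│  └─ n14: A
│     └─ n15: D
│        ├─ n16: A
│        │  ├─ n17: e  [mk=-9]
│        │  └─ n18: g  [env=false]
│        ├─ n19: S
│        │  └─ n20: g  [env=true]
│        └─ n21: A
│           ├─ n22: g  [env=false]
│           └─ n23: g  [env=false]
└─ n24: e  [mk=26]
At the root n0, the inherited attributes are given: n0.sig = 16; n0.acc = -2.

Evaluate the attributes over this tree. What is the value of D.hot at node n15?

1. n0.sig = 16  [given at root]
2. n0.acc = -2  [given at root]
3. n1.pre = -4  [S.acc * 3 + 2]
4. n2.pre = 26  [26]
5. n3.lab = false  [B.pre > 26]
6. n3.fin = true  [B.pre > 25]
7. n4.sig = -4  [-4]
8. n4.acc = -3  [-3]
9. n5.mk = 23  [terminal]
10. n6.env = true  [terminal]
11. n4.lab = 9  [9]
12. n3.hot = 21  [S.lab * -1 + 30]
13. n3.lim = 7  [S.lab - 2]
14. n7.mk = 21  [terminal]
15. n8.tag = false  [e.mk > 21]
16. n8.val = -4  [e.mk - 25]
17. n9.env = false  [terminal]
18. n8.wid = "zu"  ["zu"]
19. n2.ok = 18  [e.mk + B.pre - 29]
20. n2.sig = false  [false]
21. n10.sig = 4  [B₀.pre + 8]
22. n10.acc = 19  [B₁.ok + 1]
23. n11.mk = 8  [terminal]
24. n12.env = true  [terminal]
25. n10.lab = 15  [S.acc + S.sig - 8]
26. n1.ok = 18  [(if B₁.sig then B₁.ok else S.lab) + 3]
27. n1.sig = false  [B₁.sig == true]
28. n13.pre = 15  [S.sig * 2 - 17]
29. n14.tag = true  [B.pre > 14]
30. n14.val = 30  [B.pre + 15]
31. n15.val = 21  [A.val - 9]
32. n16.tag = false  [D.val > 21]
33. n16.val = 30  [D.val * 3 - 33]
34. n17.mk = -9  [terminal]
35. n18.env = false  [terminal]
36. n16.wid = "pw"  ["pw"]
37. n19.sig = -8  [D.val - 29]
38. n19.acc = 5  [D.val * 2 - 37]
39. n20.env = true  [terminal]
40. n19.lab = 24  [S.sig + 32]
41. n21.tag = false  [D.val == S.lab]
42. n21.val = 15  [D.val - 6]
43. n22.env = false  [terminal]
44. n23.env = false  [terminal]
45. n21.wid = "ru"  ["ru"]
46. n15.lab = true  [S.lab > 23]
47. n15.hot = 3  [D.val + S.lab - 42]
48. n14.wid = "uw"  ["uw"]
49. n13.ok = 26  [B.pre * -2 + 56]
50. n13.sig = true  [B.pre > 14]
51. n24.mk = 26  [terminal]
52. n0.lab = -3  [-3]

3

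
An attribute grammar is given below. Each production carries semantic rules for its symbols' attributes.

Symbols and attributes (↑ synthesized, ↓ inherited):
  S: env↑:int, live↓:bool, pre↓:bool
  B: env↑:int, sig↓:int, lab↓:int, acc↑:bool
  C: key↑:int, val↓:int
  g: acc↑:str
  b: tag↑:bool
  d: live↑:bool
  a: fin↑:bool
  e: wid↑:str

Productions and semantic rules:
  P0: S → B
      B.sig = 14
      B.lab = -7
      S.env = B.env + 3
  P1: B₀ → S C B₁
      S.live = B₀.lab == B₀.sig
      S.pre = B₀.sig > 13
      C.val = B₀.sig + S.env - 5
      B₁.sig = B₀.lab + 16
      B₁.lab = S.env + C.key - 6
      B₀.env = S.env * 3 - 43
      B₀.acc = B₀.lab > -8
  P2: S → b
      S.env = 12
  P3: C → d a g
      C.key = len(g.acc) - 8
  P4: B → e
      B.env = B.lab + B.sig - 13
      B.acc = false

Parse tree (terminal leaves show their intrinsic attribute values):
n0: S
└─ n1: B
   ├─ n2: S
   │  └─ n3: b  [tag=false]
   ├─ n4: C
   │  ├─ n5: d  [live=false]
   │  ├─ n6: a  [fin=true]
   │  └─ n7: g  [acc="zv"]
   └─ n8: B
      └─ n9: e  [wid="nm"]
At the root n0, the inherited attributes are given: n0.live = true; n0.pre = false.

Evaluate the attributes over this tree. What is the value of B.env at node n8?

1. n0.live = true  [given at root]
2. n0.pre = false  [given at root]
3. n1.sig = 14  [14]
4. n1.lab = -7  [-7]
5. n2.live = false  [B₀.lab == B₀.sig]
6. n2.pre = true  [B₀.sig > 13]
7. n3.tag = false  [terminal]
8. n2.env = 12  [12]
9. n4.val = 21  [B₀.sig + S.env - 5]
10. n5.live = false  [terminal]
11. n6.fin = true  [terminal]
12. n7.acc = "zv"  [terminal]
13. n4.key = -6  [len(g.acc) - 8]
14. n8.sig = 9  [B₀.lab + 16]
15. n8.lab = 0  [S.env + C.key - 6]
16. n9.wid = "nm"  [terminal]
17. n8.env = -4  [B.lab + B.sig - 13]
18. n8.acc = false  [false]
19. n1.env = -7  [S.env * 3 - 43]
20. n1.acc = true  [B₀.lab > -8]
21. n0.env = -4  [B.env + 3]

-4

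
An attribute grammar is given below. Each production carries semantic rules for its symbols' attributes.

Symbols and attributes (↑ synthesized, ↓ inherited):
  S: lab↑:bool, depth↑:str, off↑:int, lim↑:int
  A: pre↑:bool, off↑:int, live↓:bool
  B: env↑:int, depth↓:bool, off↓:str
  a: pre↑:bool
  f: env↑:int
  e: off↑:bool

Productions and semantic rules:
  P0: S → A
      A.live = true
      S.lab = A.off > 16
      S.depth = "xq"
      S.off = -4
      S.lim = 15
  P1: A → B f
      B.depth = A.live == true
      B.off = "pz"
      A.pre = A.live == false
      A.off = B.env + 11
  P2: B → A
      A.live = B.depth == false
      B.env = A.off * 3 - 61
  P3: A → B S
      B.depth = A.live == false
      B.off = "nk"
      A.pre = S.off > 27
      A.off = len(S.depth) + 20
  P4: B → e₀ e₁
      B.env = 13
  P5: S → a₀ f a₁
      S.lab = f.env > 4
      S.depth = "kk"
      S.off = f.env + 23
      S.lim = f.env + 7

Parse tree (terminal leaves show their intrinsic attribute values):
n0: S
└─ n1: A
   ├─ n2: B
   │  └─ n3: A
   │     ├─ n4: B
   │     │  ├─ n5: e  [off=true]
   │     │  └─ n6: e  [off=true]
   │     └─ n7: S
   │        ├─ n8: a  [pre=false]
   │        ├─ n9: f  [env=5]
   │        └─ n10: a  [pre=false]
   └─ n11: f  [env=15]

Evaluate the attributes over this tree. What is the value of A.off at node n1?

16

1. n1.live = true  [true]
2. n2.depth = true  [A.live == true]
3. n2.off = "pz"  ["pz"]
4. n3.live = false  [B.depth == false]
5. n4.depth = true  [A.live == false]
6. n4.off = "nk"  ["nk"]
7. n5.off = true  [terminal]
8. n6.off = true  [terminal]
9. n4.env = 13  [13]
10. n8.pre = false  [terminal]
11. n9.env = 5  [terminal]
12. n10.pre = false  [terminal]
13. n7.lab = true  [f.env > 4]
14. n7.depth = "kk"  ["kk"]
15. n7.off = 28  [f.env + 23]
16. n7.lim = 12  [f.env + 7]
17. n3.pre = true  [S.off > 27]
18. n3.off = 22  [len(S.depth) + 20]
19. n2.env = 5  [A.off * 3 - 61]
20. n11.env = 15  [terminal]
21. n1.pre = false  [A.live == false]
22. n1.off = 16  [B.env + 11]
23. n0.lab = false  [A.off > 16]
24. n0.depth = "xq"  ["xq"]
25. n0.off = -4  [-4]
26. n0.lim = 15  [15]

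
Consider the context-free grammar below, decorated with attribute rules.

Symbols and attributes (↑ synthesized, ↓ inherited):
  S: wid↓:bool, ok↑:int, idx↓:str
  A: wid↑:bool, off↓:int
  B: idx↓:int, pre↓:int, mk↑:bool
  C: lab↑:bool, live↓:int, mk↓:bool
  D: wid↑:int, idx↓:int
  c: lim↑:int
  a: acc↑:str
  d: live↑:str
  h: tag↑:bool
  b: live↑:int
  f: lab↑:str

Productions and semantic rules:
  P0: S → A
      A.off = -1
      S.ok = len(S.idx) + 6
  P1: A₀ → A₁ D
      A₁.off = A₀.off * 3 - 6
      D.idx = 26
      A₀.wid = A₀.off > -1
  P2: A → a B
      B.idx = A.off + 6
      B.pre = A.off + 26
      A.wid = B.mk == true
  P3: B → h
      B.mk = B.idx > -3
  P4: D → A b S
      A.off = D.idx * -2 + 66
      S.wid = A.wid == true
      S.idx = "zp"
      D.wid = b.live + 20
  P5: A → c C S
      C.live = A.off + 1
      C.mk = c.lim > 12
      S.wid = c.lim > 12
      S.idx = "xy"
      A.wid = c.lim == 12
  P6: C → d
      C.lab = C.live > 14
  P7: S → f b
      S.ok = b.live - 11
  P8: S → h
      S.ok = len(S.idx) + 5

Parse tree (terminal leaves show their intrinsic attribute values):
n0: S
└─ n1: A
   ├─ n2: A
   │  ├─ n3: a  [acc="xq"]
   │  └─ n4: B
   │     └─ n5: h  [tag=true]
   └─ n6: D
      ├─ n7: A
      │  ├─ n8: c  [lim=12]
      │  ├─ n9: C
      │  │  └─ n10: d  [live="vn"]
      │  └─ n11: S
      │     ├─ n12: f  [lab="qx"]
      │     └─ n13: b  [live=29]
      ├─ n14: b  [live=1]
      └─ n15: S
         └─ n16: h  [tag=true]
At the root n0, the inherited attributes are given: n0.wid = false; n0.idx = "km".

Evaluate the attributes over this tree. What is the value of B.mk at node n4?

false

1. n0.wid = false  [given at root]
2. n0.idx = "km"  [given at root]
3. n1.off = -1  [-1]
4. n2.off = -9  [A₀.off * 3 - 6]
5. n3.acc = "xq"  [terminal]
6. n4.idx = -3  [A.off + 6]
7. n4.pre = 17  [A.off + 26]
8. n5.tag = true  [terminal]
9. n4.mk = false  [B.idx > -3]
10. n2.wid = false  [B.mk == true]
11. n6.idx = 26  [26]
12. n7.off = 14  [D.idx * -2 + 66]
13. n8.lim = 12  [terminal]
14. n9.live = 15  [A.off + 1]
15. n9.mk = false  [c.lim > 12]
16. n10.live = "vn"  [terminal]
17. n9.lab = true  [C.live > 14]
18. n11.wid = false  [c.lim > 12]
19. n11.idx = "xy"  ["xy"]
20. n12.lab = "qx"  [terminal]
21. n13.live = 29  [terminal]
22. n11.ok = 18  [b.live - 11]
23. n7.wid = true  [c.lim == 12]
24. n14.live = 1  [terminal]
25. n15.wid = true  [A.wid == true]
26. n15.idx = "zp"  ["zp"]
27. n16.tag = true  [terminal]
28. n15.ok = 7  [len(S.idx) + 5]
29. n6.wid = 21  [b.live + 20]
30. n1.wid = false  [A₀.off > -1]
31. n0.ok = 8  [len(S.idx) + 6]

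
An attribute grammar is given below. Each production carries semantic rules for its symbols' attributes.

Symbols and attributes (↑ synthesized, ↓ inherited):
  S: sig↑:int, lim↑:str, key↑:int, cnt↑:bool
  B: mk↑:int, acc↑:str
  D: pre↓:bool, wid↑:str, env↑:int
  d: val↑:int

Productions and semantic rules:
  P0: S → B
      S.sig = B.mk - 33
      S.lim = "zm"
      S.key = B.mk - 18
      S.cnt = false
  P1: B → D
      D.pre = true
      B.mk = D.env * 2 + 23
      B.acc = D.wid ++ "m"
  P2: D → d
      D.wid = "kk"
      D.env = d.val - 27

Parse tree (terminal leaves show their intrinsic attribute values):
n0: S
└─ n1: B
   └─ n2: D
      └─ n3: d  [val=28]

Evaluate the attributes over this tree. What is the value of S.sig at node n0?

1. n2.pre = true  [true]
2. n3.val = 28  [terminal]
3. n2.wid = "kk"  ["kk"]
4. n2.env = 1  [d.val - 27]
5. n1.mk = 25  [D.env * 2 + 23]
6. n1.acc = "kkm"  [D.wid ++ "m"]
7. n0.sig = -8  [B.mk - 33]
8. n0.lim = "zm"  ["zm"]
9. n0.key = 7  [B.mk - 18]
10. n0.cnt = false  [false]

-8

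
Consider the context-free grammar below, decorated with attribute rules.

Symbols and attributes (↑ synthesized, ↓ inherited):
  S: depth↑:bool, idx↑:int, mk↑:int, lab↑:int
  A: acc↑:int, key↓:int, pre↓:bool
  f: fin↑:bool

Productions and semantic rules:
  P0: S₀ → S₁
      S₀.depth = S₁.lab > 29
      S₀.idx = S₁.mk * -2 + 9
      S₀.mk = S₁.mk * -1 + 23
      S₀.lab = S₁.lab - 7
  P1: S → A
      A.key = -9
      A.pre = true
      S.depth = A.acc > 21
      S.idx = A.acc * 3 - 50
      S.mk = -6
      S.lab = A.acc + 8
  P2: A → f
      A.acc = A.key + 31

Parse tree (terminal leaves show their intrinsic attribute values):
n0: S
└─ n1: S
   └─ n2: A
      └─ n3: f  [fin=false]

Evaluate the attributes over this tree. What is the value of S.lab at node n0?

23

1. n2.key = -9  [-9]
2. n2.pre = true  [true]
3. n3.fin = false  [terminal]
4. n2.acc = 22  [A.key + 31]
5. n1.depth = true  [A.acc > 21]
6. n1.idx = 16  [A.acc * 3 - 50]
7. n1.mk = -6  [-6]
8. n1.lab = 30  [A.acc + 8]
9. n0.depth = true  [S₁.lab > 29]
10. n0.idx = 21  [S₁.mk * -2 + 9]
11. n0.mk = 29  [S₁.mk * -1 + 23]
12. n0.lab = 23  [S₁.lab - 7]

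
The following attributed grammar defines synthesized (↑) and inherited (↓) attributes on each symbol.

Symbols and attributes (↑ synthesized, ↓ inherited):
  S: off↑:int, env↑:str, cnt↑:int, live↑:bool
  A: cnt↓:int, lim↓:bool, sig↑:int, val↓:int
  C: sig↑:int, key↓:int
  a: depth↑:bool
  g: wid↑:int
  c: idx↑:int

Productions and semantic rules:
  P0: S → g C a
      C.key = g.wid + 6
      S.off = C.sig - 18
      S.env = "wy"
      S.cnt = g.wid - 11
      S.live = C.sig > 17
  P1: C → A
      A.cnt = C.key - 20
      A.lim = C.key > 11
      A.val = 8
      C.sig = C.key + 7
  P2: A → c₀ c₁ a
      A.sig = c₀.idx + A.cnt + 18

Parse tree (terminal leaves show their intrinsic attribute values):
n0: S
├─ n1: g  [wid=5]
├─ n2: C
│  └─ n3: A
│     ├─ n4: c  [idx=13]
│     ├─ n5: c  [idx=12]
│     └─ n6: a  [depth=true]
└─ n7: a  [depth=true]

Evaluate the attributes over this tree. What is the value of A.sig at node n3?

22

1. n1.wid = 5  [terminal]
2. n2.key = 11  [g.wid + 6]
3. n3.cnt = -9  [C.key - 20]
4. n3.lim = false  [C.key > 11]
5. n3.val = 8  [8]
6. n4.idx = 13  [terminal]
7. n5.idx = 12  [terminal]
8. n6.depth = true  [terminal]
9. n3.sig = 22  [c₀.idx + A.cnt + 18]
10. n2.sig = 18  [C.key + 7]
11. n7.depth = true  [terminal]
12. n0.off = 0  [C.sig - 18]
13. n0.env = "wy"  ["wy"]
14. n0.cnt = -6  [g.wid - 11]
15. n0.live = true  [C.sig > 17]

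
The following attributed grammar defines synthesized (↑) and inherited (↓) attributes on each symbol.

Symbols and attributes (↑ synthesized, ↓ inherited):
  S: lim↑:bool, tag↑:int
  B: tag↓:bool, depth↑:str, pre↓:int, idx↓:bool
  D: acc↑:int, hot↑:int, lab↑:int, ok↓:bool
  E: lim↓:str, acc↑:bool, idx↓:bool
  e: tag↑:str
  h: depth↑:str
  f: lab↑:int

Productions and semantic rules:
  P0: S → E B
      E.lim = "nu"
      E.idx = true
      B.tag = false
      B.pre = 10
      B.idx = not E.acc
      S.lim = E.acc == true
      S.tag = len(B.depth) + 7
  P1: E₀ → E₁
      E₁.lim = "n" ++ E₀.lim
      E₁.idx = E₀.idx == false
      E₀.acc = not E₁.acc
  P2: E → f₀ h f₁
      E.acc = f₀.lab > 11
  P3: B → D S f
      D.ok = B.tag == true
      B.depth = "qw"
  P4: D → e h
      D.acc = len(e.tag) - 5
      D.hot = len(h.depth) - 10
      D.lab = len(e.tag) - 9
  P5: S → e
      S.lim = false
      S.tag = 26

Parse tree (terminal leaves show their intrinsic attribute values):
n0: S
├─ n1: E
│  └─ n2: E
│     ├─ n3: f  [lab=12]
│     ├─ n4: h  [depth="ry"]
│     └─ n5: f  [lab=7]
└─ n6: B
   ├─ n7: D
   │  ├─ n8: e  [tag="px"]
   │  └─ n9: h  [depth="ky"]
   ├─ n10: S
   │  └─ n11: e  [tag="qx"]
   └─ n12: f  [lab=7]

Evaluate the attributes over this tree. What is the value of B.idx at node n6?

1. n1.lim = "nu"  ["nu"]
2. n1.idx = true  [true]
3. n2.lim = "nnu"  ["n" ++ E₀.lim]
4. n2.idx = false  [E₀.idx == false]
5. n3.lab = 12  [terminal]
6. n4.depth = "ry"  [terminal]
7. n5.lab = 7  [terminal]
8. n2.acc = true  [f₀.lab > 11]
9. n1.acc = false  [not E₁.acc]
10. n6.tag = false  [false]
11. n6.pre = 10  [10]
12. n6.idx = true  [not E.acc]
13. n7.ok = false  [B.tag == true]
14. n8.tag = "px"  [terminal]
15. n9.depth = "ky"  [terminal]
16. n7.acc = -3  [len(e.tag) - 5]
17. n7.hot = -8  [len(h.depth) - 10]
18. n7.lab = -7  [len(e.tag) - 9]
19. n11.tag = "qx"  [terminal]
20. n10.lim = false  [false]
21. n10.tag = 26  [26]
22. n12.lab = 7  [terminal]
23. n6.depth = "qw"  ["qw"]
24. n0.lim = false  [E.acc == true]
25. n0.tag = 9  [len(B.depth) + 7]

true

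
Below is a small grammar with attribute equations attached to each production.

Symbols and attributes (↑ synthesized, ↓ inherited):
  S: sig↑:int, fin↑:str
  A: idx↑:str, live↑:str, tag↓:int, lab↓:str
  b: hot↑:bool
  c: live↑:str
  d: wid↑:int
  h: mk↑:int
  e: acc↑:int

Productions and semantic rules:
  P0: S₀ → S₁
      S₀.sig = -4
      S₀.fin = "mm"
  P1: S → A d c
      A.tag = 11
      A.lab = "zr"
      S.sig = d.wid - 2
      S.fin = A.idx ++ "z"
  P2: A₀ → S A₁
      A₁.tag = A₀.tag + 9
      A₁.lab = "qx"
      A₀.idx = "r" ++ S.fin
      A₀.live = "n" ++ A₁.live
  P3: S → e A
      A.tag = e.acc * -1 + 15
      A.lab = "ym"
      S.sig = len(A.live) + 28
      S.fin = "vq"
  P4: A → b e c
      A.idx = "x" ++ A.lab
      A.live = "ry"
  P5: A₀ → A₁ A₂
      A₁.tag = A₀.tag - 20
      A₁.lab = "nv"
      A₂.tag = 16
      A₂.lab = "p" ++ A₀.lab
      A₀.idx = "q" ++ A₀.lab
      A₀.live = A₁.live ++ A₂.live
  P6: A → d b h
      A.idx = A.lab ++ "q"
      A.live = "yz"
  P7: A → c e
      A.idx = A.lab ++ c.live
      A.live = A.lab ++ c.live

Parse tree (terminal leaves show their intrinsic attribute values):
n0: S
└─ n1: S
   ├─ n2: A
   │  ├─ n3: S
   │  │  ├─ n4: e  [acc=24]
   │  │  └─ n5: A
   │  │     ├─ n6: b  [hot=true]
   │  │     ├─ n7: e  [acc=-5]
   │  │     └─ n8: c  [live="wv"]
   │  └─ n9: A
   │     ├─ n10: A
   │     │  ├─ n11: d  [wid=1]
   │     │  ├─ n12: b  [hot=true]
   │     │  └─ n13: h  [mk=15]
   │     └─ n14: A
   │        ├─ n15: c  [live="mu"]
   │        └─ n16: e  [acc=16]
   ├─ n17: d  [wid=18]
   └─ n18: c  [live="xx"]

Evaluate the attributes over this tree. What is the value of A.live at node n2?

"nyzpqxmu"

1. n2.tag = 11  [11]
2. n2.lab = "zr"  ["zr"]
3. n4.acc = 24  [terminal]
4. n5.tag = -9  [e.acc * -1 + 15]
5. n5.lab = "ym"  ["ym"]
6. n6.hot = true  [terminal]
7. n7.acc = -5  [terminal]
8. n8.live = "wv"  [terminal]
9. n5.idx = "xym"  ["x" ++ A.lab]
10. n5.live = "ry"  ["ry"]
11. n3.sig = 30  [len(A.live) + 28]
12. n3.fin = "vq"  ["vq"]
13. n9.tag = 20  [A₀.tag + 9]
14. n9.lab = "qx"  ["qx"]
15. n10.tag = 0  [A₀.tag - 20]
16. n10.lab = "nv"  ["nv"]
17. n11.wid = 1  [terminal]
18. n12.hot = true  [terminal]
19. n13.mk = 15  [terminal]
20. n10.idx = "nvq"  [A.lab ++ "q"]
21. n10.live = "yz"  ["yz"]
22. n14.tag = 16  [16]
23. n14.lab = "pqx"  ["p" ++ A₀.lab]
24. n15.live = "mu"  [terminal]
25. n16.acc = 16  [terminal]
26. n14.idx = "pqxmu"  [A.lab ++ c.live]
27. n14.live = "pqxmu"  [A.lab ++ c.live]
28. n9.idx = "qqx"  ["q" ++ A₀.lab]
29. n9.live = "yzpqxmu"  [A₁.live ++ A₂.live]
30. n2.idx = "rvq"  ["r" ++ S.fin]
31. n2.live = "nyzpqxmu"  ["n" ++ A₁.live]
32. n17.wid = 18  [terminal]
33. n18.live = "xx"  [terminal]
34. n1.sig = 16  [d.wid - 2]
35. n1.fin = "rvqz"  [A.idx ++ "z"]
36. n0.sig = -4  [-4]
37. n0.fin = "mm"  ["mm"]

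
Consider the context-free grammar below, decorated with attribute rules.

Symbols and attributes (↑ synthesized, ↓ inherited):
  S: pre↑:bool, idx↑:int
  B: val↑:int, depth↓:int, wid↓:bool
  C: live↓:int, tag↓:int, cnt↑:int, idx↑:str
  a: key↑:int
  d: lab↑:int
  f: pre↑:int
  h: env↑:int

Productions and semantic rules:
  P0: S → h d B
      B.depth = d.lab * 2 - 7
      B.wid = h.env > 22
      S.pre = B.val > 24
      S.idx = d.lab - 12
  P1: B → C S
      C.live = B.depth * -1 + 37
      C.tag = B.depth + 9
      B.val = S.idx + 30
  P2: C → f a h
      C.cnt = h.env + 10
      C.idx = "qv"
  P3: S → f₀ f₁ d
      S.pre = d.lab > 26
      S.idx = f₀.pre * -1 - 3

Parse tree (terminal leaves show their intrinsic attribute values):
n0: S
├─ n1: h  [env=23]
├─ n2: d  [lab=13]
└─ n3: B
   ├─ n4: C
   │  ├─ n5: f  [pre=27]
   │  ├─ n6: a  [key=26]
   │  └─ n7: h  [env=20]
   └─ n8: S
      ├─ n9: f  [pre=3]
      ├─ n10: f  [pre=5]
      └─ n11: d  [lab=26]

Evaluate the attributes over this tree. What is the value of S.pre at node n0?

1. n1.env = 23  [terminal]
2. n2.lab = 13  [terminal]
3. n3.depth = 19  [d.lab * 2 - 7]
4. n3.wid = true  [h.env > 22]
5. n4.live = 18  [B.depth * -1 + 37]
6. n4.tag = 28  [B.depth + 9]
7. n5.pre = 27  [terminal]
8. n6.key = 26  [terminal]
9. n7.env = 20  [terminal]
10. n4.cnt = 30  [h.env + 10]
11. n4.idx = "qv"  ["qv"]
12. n9.pre = 3  [terminal]
13. n10.pre = 5  [terminal]
14. n11.lab = 26  [terminal]
15. n8.pre = false  [d.lab > 26]
16. n8.idx = -6  [f₀.pre * -1 - 3]
17. n3.val = 24  [S.idx + 30]
18. n0.pre = false  [B.val > 24]
19. n0.idx = 1  [d.lab - 12]

false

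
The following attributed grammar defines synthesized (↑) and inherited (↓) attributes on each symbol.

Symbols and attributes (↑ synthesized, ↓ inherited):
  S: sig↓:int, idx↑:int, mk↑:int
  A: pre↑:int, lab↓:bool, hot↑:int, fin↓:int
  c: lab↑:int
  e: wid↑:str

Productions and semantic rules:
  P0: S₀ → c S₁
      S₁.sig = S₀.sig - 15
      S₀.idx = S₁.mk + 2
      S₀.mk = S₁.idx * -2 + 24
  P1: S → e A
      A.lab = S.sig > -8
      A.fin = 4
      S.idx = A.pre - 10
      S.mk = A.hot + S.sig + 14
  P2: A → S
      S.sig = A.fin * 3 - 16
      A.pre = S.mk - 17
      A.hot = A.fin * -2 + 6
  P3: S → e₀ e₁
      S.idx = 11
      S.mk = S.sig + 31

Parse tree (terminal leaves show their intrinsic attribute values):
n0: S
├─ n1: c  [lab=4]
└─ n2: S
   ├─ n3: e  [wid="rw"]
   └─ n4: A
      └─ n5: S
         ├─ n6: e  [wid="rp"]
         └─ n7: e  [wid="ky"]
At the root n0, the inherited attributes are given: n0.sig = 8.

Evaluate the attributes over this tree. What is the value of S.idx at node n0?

1. n0.sig = 8  [given at root]
2. n1.lab = 4  [terminal]
3. n2.sig = -7  [S₀.sig - 15]
4. n3.wid = "rw"  [terminal]
5. n4.lab = true  [S.sig > -8]
6. n4.fin = 4  [4]
7. n5.sig = -4  [A.fin * 3 - 16]
8. n6.wid = "rp"  [terminal]
9. n7.wid = "ky"  [terminal]
10. n5.idx = 11  [11]
11. n5.mk = 27  [S.sig + 31]
12. n4.pre = 10  [S.mk - 17]
13. n4.hot = -2  [A.fin * -2 + 6]
14. n2.idx = 0  [A.pre - 10]
15. n2.mk = 5  [A.hot + S.sig + 14]
16. n0.idx = 7  [S₁.mk + 2]
17. n0.mk = 24  [S₁.idx * -2 + 24]

7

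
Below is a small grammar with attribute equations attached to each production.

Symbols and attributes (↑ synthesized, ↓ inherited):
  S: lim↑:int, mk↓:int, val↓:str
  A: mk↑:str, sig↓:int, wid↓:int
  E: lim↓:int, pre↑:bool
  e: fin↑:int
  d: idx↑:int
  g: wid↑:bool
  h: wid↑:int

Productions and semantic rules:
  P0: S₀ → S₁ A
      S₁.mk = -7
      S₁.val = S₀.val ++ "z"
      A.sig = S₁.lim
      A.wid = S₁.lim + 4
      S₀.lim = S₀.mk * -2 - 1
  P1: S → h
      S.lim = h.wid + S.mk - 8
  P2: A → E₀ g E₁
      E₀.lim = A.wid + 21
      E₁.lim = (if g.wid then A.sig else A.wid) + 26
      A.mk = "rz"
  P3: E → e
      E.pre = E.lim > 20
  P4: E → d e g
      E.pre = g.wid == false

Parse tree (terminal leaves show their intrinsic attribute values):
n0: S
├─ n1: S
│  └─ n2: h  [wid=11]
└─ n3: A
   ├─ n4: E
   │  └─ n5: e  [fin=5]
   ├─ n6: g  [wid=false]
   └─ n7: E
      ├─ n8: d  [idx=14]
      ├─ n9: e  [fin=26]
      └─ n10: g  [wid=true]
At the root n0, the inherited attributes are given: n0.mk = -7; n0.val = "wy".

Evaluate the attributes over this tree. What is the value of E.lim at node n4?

1. n0.mk = -7  [given at root]
2. n0.val = "wy"  [given at root]
3. n1.mk = -7  [-7]
4. n1.val = "wyz"  [S₀.val ++ "z"]
5. n2.wid = 11  [terminal]
6. n1.lim = -4  [h.wid + S.mk - 8]
7. n3.sig = -4  [S₁.lim]
8. n3.wid = 0  [S₁.lim + 4]
9. n4.lim = 21  [A.wid + 21]
10. n5.fin = 5  [terminal]
11. n4.pre = true  [E.lim > 20]
12. n6.wid = false  [terminal]
13. n7.lim = 26  [(if g.wid then A.sig else A.wid) + 26]
14. n8.idx = 14  [terminal]
15. n9.fin = 26  [terminal]
16. n10.wid = true  [terminal]
17. n7.pre = false  [g.wid == false]
18. n3.mk = "rz"  ["rz"]
19. n0.lim = 13  [S₀.mk * -2 - 1]

21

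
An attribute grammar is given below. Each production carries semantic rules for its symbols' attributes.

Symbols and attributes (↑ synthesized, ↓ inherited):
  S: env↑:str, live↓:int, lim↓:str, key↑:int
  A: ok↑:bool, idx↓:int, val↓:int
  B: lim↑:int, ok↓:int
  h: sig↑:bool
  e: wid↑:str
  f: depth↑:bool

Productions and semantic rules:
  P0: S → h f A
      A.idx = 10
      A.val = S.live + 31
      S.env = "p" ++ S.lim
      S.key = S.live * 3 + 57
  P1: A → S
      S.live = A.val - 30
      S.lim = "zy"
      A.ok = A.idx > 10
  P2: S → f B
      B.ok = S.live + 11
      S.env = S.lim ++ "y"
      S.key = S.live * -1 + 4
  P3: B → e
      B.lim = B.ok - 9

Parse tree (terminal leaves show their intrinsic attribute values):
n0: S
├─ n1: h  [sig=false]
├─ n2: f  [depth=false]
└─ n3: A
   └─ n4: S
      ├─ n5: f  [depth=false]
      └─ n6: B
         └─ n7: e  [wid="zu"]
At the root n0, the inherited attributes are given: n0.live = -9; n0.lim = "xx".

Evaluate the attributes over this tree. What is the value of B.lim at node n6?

1. n0.live = -9  [given at root]
2. n0.lim = "xx"  [given at root]
3. n1.sig = false  [terminal]
4. n2.depth = false  [terminal]
5. n3.idx = 10  [10]
6. n3.val = 22  [S.live + 31]
7. n4.live = -8  [A.val - 30]
8. n4.lim = "zy"  ["zy"]
9. n5.depth = false  [terminal]
10. n6.ok = 3  [S.live + 11]
11. n7.wid = "zu"  [terminal]
12. n6.lim = -6  [B.ok - 9]
13. n4.env = "zyy"  [S.lim ++ "y"]
14. n4.key = 12  [S.live * -1 + 4]
15. n3.ok = false  [A.idx > 10]
16. n0.env = "pxx"  ["p" ++ S.lim]
17. n0.key = 30  [S.live * 3 + 57]

-6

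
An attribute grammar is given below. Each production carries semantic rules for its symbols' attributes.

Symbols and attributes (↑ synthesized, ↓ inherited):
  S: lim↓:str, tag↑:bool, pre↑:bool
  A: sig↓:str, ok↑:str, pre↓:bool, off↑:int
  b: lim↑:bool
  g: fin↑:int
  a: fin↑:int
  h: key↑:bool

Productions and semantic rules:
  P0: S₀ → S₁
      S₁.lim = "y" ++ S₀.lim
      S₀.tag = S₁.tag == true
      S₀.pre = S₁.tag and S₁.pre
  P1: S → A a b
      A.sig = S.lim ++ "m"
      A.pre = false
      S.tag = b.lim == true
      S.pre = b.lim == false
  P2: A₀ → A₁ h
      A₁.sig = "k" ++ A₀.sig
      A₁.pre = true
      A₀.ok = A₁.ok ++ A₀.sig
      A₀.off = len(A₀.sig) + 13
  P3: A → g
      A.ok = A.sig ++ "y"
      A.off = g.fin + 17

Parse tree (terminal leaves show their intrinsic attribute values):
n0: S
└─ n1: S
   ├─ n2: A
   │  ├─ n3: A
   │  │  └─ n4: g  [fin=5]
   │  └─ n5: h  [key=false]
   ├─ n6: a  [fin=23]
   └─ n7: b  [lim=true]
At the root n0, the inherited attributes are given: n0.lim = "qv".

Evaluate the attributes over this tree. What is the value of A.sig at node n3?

1. n0.lim = "qv"  [given at root]
2. n1.lim = "yqv"  ["y" ++ S₀.lim]
3. n2.sig = "yqvm"  [S.lim ++ "m"]
4. n2.pre = false  [false]
5. n3.sig = "kyqvm"  ["k" ++ A₀.sig]
6. n3.pre = true  [true]
7. n4.fin = 5  [terminal]
8. n3.ok = "kyqvmy"  [A.sig ++ "y"]
9. n3.off = 22  [g.fin + 17]
10. n5.key = false  [terminal]
11. n2.ok = "kyqvmyyqvm"  [A₁.ok ++ A₀.sig]
12. n2.off = 17  [len(A₀.sig) + 13]
13. n6.fin = 23  [terminal]
14. n7.lim = true  [terminal]
15. n1.tag = true  [b.lim == true]
16. n1.pre = false  [b.lim == false]
17. n0.tag = true  [S₁.tag == true]
18. n0.pre = false  [S₁.tag and S₁.pre]

"kyqvm"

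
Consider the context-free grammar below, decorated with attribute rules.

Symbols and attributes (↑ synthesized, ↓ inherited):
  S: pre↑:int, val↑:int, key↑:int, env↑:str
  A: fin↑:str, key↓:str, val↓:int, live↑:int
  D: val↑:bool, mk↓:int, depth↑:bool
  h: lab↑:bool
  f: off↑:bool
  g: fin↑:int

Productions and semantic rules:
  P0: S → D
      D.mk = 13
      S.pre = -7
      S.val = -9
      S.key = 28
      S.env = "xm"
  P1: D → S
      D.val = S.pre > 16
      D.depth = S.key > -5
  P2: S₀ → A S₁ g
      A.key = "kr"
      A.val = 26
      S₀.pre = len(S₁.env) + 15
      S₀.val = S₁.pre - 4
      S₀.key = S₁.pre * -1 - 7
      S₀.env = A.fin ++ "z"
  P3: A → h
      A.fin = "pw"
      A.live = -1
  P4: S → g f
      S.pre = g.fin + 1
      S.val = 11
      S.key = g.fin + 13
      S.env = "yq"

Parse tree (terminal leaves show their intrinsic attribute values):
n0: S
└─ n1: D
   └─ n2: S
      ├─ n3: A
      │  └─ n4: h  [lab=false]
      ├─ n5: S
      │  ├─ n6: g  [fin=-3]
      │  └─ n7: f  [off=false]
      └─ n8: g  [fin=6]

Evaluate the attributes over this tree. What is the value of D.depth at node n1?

1. n1.mk = 13  [13]
2. n3.key = "kr"  ["kr"]
3. n3.val = 26  [26]
4. n4.lab = false  [terminal]
5. n3.fin = "pw"  ["pw"]
6. n3.live = -1  [-1]
7. n6.fin = -3  [terminal]
8. n7.off = false  [terminal]
9. n5.pre = -2  [g.fin + 1]
10. n5.val = 11  [11]
11. n5.key = 10  [g.fin + 13]
12. n5.env = "yq"  ["yq"]
13. n8.fin = 6  [terminal]
14. n2.pre = 17  [len(S₁.env) + 15]
15. n2.val = -6  [S₁.pre - 4]
16. n2.key = -5  [S₁.pre * -1 - 7]
17. n2.env = "pwz"  [A.fin ++ "z"]
18. n1.val = true  [S.pre > 16]
19. n1.depth = false  [S.key > -5]
20. n0.pre = -7  [-7]
21. n0.val = -9  [-9]
22. n0.key = 28  [28]
23. n0.env = "xm"  ["xm"]

false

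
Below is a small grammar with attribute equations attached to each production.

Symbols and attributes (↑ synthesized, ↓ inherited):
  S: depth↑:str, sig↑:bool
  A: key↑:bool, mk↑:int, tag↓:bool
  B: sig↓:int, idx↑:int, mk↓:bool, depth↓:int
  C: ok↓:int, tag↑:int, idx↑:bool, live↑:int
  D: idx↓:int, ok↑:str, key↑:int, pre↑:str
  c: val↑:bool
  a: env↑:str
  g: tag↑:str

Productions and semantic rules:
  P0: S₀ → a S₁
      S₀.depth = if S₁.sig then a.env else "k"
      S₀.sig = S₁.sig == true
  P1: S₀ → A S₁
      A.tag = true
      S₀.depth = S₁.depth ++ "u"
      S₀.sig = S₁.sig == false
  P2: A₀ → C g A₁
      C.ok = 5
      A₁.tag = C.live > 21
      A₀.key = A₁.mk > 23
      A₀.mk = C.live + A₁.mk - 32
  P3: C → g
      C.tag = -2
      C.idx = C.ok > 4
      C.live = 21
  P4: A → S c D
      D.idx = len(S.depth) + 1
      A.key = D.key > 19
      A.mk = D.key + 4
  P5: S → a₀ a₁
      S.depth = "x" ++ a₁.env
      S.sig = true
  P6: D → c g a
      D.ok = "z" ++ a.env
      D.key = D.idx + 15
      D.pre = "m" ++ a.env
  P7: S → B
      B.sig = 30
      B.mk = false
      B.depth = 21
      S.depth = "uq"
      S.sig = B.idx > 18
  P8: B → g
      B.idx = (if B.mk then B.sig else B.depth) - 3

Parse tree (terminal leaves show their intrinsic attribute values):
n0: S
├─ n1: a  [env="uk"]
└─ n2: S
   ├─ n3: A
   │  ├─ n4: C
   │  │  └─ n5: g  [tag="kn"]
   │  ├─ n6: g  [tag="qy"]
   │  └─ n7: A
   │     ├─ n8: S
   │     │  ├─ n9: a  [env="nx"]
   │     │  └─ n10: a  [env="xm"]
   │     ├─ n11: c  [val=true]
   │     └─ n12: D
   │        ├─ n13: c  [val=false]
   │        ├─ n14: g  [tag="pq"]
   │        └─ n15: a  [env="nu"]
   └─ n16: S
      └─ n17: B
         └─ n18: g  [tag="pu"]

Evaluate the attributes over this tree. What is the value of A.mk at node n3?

12

1. n1.env = "uk"  [terminal]
2. n3.tag = true  [true]
3. n4.ok = 5  [5]
4. n5.tag = "kn"  [terminal]
5. n4.tag = -2  [-2]
6. n4.idx = true  [C.ok > 4]
7. n4.live = 21  [21]
8. n6.tag = "qy"  [terminal]
9. n7.tag = false  [C.live > 21]
10. n9.env = "nx"  [terminal]
11. n10.env = "xm"  [terminal]
12. n8.depth = "xxm"  ["x" ++ a₁.env]
13. n8.sig = true  [true]
14. n11.val = true  [terminal]
15. n12.idx = 4  [len(S.depth) + 1]
16. n13.val = false  [terminal]
17. n14.tag = "pq"  [terminal]
18. n15.env = "nu"  [terminal]
19. n12.ok = "znu"  ["z" ++ a.env]
20. n12.key = 19  [D.idx + 15]
21. n12.pre = "mnu"  ["m" ++ a.env]
22. n7.key = false  [D.key > 19]
23. n7.mk = 23  [D.key + 4]
24. n3.key = false  [A₁.mk > 23]
25. n3.mk = 12  [C.live + A₁.mk - 32]
26. n17.sig = 30  [30]
27. n17.mk = false  [false]
28. n17.depth = 21  [21]
29. n18.tag = "pu"  [terminal]
30. n17.idx = 18  [(if B.mk then B.sig else B.depth) - 3]
31. n16.depth = "uq"  ["uq"]
32. n16.sig = false  [B.idx > 18]
33. n2.depth = "uqu"  [S₁.depth ++ "u"]
34. n2.sig = true  [S₁.sig == false]
35. n0.depth = "uk"  [if S₁.sig then a.env else "k"]
36. n0.sig = true  [S₁.sig == true]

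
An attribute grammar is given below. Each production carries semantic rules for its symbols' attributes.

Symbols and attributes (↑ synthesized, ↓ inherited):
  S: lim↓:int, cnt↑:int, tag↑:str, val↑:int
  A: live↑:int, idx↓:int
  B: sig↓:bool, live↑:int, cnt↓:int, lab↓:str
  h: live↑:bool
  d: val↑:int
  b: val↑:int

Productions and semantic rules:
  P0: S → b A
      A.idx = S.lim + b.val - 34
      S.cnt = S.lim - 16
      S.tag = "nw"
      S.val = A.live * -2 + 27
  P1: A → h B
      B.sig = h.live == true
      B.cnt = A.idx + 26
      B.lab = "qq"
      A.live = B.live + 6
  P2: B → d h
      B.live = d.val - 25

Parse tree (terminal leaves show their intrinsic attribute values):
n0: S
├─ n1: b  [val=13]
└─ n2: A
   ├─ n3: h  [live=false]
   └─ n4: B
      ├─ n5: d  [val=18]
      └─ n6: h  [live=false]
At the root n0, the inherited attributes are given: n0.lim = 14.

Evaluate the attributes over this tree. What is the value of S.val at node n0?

1. n0.lim = 14  [given at root]
2. n1.val = 13  [terminal]
3. n2.idx = -7  [S.lim + b.val - 34]
4. n3.live = false  [terminal]
5. n4.sig = false  [h.live == true]
6. n4.cnt = 19  [A.idx + 26]
7. n4.lab = "qq"  ["qq"]
8. n5.val = 18  [terminal]
9. n6.live = false  [terminal]
10. n4.live = -7  [d.val - 25]
11. n2.live = -1  [B.live + 6]
12. n0.cnt = -2  [S.lim - 16]
13. n0.tag = "nw"  ["nw"]
14. n0.val = 29  [A.live * -2 + 27]

29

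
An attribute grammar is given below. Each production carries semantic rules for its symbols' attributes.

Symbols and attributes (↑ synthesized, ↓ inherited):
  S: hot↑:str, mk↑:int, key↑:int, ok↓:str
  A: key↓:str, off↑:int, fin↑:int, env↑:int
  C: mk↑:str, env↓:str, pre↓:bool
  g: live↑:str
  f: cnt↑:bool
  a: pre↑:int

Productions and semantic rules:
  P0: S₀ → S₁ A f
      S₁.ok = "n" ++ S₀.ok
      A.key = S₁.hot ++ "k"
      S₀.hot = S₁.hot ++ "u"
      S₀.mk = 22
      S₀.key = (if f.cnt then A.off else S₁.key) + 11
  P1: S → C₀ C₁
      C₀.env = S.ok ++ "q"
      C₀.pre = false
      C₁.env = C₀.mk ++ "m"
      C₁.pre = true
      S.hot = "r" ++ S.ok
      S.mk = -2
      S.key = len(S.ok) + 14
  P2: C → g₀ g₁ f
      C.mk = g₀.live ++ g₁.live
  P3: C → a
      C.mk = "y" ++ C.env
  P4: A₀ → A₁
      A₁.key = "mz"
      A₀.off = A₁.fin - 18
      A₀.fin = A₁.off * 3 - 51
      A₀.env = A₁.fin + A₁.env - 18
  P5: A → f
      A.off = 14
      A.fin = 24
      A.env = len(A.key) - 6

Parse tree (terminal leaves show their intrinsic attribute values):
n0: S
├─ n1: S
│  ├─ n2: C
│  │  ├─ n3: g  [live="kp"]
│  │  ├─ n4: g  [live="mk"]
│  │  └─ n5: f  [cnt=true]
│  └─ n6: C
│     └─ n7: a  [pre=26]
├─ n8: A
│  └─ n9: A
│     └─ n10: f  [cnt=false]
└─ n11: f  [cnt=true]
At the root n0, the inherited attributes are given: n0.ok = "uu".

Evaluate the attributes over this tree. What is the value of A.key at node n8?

"rnuuk"

1. n0.ok = "uu"  [given at root]
2. n1.ok = "nuu"  ["n" ++ S₀.ok]
3. n2.env = "nuuq"  [S.ok ++ "q"]
4. n2.pre = false  [false]
5. n3.live = "kp"  [terminal]
6. n4.live = "mk"  [terminal]
7. n5.cnt = true  [terminal]
8. n2.mk = "kpmk"  [g₀.live ++ g₁.live]
9. n6.env = "kpmkm"  [C₀.mk ++ "m"]
10. n6.pre = true  [true]
11. n7.pre = 26  [terminal]
12. n6.mk = "ykpmkm"  ["y" ++ C.env]
13. n1.hot = "rnuu"  ["r" ++ S.ok]
14. n1.mk = -2  [-2]
15. n1.key = 17  [len(S.ok) + 14]
16. n8.key = "rnuuk"  [S₁.hot ++ "k"]
17. n9.key = "mz"  ["mz"]
18. n10.cnt = false  [terminal]
19. n9.off = 14  [14]
20. n9.fin = 24  [24]
21. n9.env = -4  [len(A.key) - 6]
22. n8.off = 6  [A₁.fin - 18]
23. n8.fin = -9  [A₁.off * 3 - 51]
24. n8.env = 2  [A₁.fin + A₁.env - 18]
25. n11.cnt = true  [terminal]
26. n0.hot = "rnuuu"  [S₁.hot ++ "u"]
27. n0.mk = 22  [22]
28. n0.key = 17  [(if f.cnt then A.off else S₁.key) + 11]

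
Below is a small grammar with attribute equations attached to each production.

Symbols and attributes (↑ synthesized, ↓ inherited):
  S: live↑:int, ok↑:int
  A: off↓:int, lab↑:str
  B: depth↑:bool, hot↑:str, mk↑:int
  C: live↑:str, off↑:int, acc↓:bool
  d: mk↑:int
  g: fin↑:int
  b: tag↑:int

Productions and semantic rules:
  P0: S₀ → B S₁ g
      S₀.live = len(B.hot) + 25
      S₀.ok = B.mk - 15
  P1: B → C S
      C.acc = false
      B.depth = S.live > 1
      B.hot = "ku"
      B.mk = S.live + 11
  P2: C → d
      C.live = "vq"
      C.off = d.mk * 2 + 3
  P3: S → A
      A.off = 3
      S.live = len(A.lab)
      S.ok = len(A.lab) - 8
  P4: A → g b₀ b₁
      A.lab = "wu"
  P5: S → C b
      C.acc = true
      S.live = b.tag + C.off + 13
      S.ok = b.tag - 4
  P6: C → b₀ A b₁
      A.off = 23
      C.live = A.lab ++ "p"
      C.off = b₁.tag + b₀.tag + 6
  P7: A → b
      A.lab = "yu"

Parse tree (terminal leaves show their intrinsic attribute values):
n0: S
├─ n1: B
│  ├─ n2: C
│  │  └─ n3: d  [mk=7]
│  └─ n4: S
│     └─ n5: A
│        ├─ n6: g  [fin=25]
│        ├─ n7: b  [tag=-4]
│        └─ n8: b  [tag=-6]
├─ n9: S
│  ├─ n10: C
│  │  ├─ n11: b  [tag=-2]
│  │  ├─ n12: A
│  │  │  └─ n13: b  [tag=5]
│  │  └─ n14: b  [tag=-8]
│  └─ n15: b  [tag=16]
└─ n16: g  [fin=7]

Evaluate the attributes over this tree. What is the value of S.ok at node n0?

1. n2.acc = false  [false]
2. n3.mk = 7  [terminal]
3. n2.live = "vq"  ["vq"]
4. n2.off = 17  [d.mk * 2 + 3]
5. n5.off = 3  [3]
6. n6.fin = 25  [terminal]
7. n7.tag = -4  [terminal]
8. n8.tag = -6  [terminal]
9. n5.lab = "wu"  ["wu"]
10. n4.live = 2  [len(A.lab)]
11. n4.ok = -6  [len(A.lab) - 8]
12. n1.depth = true  [S.live > 1]
13. n1.hot = "ku"  ["ku"]
14. n1.mk = 13  [S.live + 11]
15. n10.acc = true  [true]
16. n11.tag = -2  [terminal]
17. n12.off = 23  [23]
18. n13.tag = 5  [terminal]
19. n12.lab = "yu"  ["yu"]
20. n14.tag = -8  [terminal]
21. n10.live = "yup"  [A.lab ++ "p"]
22. n10.off = -4  [b₁.tag + b₀.tag + 6]
23. n15.tag = 16  [terminal]
24. n9.live = 25  [b.tag + C.off + 13]
25. n9.ok = 12  [b.tag - 4]
26. n16.fin = 7  [terminal]
27. n0.live = 27  [len(B.hot) + 25]
28. n0.ok = -2  [B.mk - 15]

-2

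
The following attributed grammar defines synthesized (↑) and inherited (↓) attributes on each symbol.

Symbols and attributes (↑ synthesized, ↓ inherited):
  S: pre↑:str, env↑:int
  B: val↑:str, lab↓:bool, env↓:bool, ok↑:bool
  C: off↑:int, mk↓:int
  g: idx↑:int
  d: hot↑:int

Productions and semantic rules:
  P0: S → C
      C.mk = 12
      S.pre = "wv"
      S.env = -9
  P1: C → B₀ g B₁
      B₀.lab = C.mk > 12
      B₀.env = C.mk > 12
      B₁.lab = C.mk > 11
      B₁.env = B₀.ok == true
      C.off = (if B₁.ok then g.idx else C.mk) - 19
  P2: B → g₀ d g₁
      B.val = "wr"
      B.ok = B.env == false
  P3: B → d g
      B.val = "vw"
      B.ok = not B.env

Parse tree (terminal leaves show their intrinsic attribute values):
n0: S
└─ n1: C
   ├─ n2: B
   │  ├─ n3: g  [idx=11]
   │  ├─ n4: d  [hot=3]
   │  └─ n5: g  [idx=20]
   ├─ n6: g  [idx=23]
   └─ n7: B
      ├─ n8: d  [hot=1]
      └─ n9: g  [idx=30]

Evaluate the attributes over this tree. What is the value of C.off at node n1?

1. n1.mk = 12  [12]
2. n2.lab = false  [C.mk > 12]
3. n2.env = false  [C.mk > 12]
4. n3.idx = 11  [terminal]
5. n4.hot = 3  [terminal]
6. n5.idx = 20  [terminal]
7. n2.val = "wr"  ["wr"]
8. n2.ok = true  [B.env == false]
9. n6.idx = 23  [terminal]
10. n7.lab = true  [C.mk > 11]
11. n7.env = true  [B₀.ok == true]
12. n8.hot = 1  [terminal]
13. n9.idx = 30  [terminal]
14. n7.val = "vw"  ["vw"]
15. n7.ok = false  [not B.env]
16. n1.off = -7  [(if B₁.ok then g.idx else C.mk) - 19]
17. n0.pre = "wv"  ["wv"]
18. n0.env = -9  [-9]

-7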